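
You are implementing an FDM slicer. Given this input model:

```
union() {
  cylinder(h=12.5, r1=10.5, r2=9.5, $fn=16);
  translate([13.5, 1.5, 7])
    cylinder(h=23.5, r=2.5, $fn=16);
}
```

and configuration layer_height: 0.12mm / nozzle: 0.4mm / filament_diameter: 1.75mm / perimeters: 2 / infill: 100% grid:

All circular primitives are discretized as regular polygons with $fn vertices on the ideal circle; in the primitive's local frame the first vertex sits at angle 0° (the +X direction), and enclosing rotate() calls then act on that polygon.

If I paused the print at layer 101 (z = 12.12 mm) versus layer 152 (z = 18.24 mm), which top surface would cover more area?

layer 101 (z = 12.12 mm)

Layer 101 (z = 12.12): the cone: at t=0.970 of its height the radius interpolates to r₁+(r₂−r₁)t = 9.530, giving a regular 16-gon of that circumradius (area = (16/2)·9.530²·sin(360°/16) = 278.07 mm²); the r=2.5 cylinder at (13.5, 1.5) contributes a regular 16-gon of circumradius 2.5 (area = (16/2)·2.500²·sin(360°/16) = 19.13 mm²); Combining (union): the 2 present regions are separate (no shared area or edge), so areas and boundary lengths simply add and each stays a separate island — area = 297.20 mm². So its area = 297.20 mm². Layer 152 (z = 18.24): the cone is absent (z outside [0, 12.5]); the cylinder at (13.5, 1.5): section is a regular 16-gon, circumradius r=2.5 (area = (16/2)·2.500²·sin(360°/16) = 19.13 mm²); Combining (union): only the r=2.5 cylinder at (13.5, 1.5) is present, so the union is just that shape — area = 19.13 mm². So its area = 19.13 mm². Layer 101 is larger (297.20 vs 19.13 mm²).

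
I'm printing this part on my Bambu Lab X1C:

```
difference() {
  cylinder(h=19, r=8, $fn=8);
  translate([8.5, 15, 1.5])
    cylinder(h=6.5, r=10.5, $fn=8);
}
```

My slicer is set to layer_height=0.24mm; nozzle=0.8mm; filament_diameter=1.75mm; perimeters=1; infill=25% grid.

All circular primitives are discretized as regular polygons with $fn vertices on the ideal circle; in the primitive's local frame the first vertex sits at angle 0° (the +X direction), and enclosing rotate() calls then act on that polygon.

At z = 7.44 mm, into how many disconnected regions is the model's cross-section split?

1

At z = 7.44 mm: the r=8 cylinder contributes a regular 8-gon of circumradius 8; the r=10.5 cylinder at (8.5, 15) gives a regular 8-gon of circumradius 10.5 (constant along its height); Taking the first minus the rest: starting from the r=8 cylinder, the r=10.5 cylinder at (8.5, 15) misses the remaining region (no effect) — 1 connected region. The result has 1 disconnected region.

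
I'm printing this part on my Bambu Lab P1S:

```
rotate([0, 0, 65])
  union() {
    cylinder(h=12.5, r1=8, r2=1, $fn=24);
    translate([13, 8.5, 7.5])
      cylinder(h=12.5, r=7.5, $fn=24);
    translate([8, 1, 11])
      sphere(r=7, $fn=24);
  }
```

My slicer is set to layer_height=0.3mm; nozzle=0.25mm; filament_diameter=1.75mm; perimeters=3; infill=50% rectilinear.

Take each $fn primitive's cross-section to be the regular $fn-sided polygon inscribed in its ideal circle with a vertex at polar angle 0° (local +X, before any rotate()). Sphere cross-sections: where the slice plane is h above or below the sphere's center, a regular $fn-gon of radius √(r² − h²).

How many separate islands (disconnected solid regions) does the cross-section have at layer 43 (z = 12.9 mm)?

1

At z = 12.9 mm: the cone is absent (z outside [0, 12.5]); the cylinder at (13, 8.5): section is a regular 24-gon, circumradius r=7.5; the sphere at (8, 1): section is a regular 24-gon, circumradius = √(r²−h²) = √(7²−1.9²) = 6.737; Taking the union: the regions partially overlap (shared area 38.93 mm²), so overlapping operands fuse into one piece — 1 connected region; (rotated 65° about Z; rotation is an isometry so areas/perimeters/island counts are preserved). Overall, the cross-section is a single solid region. Island count = 1.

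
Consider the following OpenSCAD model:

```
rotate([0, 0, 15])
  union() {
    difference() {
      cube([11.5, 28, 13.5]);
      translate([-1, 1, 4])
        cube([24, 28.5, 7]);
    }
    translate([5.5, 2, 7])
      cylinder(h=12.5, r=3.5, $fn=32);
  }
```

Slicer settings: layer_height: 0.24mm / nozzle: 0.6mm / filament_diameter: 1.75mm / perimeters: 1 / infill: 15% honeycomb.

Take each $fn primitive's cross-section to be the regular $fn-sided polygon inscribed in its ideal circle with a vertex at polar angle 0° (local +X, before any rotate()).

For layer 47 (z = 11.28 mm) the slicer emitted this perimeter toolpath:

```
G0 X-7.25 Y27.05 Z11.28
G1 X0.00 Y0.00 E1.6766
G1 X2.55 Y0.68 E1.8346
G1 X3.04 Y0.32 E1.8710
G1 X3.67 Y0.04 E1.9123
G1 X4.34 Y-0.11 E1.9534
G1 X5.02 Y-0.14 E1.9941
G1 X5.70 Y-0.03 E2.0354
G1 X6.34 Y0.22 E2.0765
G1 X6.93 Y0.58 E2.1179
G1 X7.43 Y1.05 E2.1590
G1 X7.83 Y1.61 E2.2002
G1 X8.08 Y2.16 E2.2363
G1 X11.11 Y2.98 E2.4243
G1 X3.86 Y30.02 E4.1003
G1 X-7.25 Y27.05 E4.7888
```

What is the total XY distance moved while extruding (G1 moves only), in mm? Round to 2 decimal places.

79.99 mm

Sum the Euclidean lengths of each G1 segment: total = 79.99 mm.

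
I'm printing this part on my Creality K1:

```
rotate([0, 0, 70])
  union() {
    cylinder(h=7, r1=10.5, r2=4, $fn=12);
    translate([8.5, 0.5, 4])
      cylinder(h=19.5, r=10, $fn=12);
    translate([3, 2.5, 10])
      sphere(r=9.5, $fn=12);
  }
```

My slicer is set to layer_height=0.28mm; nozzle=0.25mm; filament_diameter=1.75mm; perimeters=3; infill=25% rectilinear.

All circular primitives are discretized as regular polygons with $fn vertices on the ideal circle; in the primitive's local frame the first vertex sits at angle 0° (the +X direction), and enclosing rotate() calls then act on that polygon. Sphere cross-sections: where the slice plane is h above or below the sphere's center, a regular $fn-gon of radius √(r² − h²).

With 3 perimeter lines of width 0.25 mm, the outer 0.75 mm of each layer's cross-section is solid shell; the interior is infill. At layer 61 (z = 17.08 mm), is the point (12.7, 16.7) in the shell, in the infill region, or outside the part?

At z = 17.08 mm: the cone is absent (z outside [0, 7]); the cylinder at (8.5, 0.5): section is a regular 12-gon, circumradius r=10; the r=9.5 sphere at (3, 2.5) slices to a regular 12-gon of circumradius 6.334 (√(r²−h²) with h=7.08 from center); Merging all regions: the regions partially overlap (shared area 99.61 mm²), so overlapping operands fuse into one piece — 1 connected region; (whole slice rotated 70° about Z — lengths, areas and connectivity unchanged). Overall, the cross-section is a single solid region. Undo the 70° rotation: the query point maps to (20.037, -6.222) in the un-rotated model frame. The nearest boundary edge runs (18.50, 0.50)→(17.16, -4.50); distance from the point to it = 3.35 mm. The point is not inside any of the regions above, so it lies outside the cross-section (3.35 mm from the nearest boundary).

outside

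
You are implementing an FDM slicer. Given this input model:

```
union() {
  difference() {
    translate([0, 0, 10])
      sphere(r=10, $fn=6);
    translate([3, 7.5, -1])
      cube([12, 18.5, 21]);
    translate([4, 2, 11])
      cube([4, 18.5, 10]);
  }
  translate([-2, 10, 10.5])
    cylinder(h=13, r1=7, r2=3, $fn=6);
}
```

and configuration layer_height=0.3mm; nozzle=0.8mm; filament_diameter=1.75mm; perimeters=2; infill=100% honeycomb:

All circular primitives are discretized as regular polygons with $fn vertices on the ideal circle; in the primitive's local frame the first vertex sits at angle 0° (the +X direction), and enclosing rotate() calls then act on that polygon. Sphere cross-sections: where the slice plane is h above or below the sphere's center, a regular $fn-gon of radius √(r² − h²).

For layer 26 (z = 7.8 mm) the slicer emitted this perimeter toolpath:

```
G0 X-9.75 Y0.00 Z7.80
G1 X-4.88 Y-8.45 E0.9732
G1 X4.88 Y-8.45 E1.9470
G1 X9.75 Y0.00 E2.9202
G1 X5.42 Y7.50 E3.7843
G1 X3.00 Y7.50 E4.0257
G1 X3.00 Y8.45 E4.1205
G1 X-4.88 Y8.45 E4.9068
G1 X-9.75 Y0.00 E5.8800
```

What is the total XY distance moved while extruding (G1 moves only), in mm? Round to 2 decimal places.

58.93 mm

Sum the Euclidean lengths of each G1 segment: total = 58.93 mm.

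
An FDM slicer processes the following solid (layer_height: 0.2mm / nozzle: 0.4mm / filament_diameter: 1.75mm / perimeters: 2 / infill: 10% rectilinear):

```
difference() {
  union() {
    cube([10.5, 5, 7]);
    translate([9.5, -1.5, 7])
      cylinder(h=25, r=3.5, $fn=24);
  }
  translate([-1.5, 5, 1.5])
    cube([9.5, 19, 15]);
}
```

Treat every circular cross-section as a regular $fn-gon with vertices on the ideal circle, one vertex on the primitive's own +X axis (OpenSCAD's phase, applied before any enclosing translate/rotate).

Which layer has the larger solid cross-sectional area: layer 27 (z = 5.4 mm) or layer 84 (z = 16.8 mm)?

Layer 27 (z = 5.4): the 10.5×5 cube contributes its full rectangle (area 52.50 mm²); the cylinder at (9.5, -1.5) is not intersected at this z (z outside [7, 32]); Combining (union): only the 10.5×5 cube is present, so the union is just that shape — area = 52.50 mm²; the 9.5×19 cube at (-1.5, 5) contributes its full rectangle (area 180.50 mm²); Subtracting the remaining from the first: starting from the result so far (52.50 mm²), the 9.5×19 cube at (-1.5, 5) misses the remaining region (no effect) — area = 52.50 mm². So its area = 52.50 mm². Layer 84 (z = 16.8): the cube does not reach this height (z outside [0, 7]); the cylinder at (9.5, -1.5): section is a regular 24-gon, circumradius r=3.5 (area = (24/2)·3.500²·sin(360°/24) = 38.05 mm²); Combining (union): only the r=3.5 cylinder at (9.5, -1.5) is present, so the union is just that shape — area = 38.05 mm²; the cube at (-1.5, 5) is not intersected at this z (z outside [1.5, 16.5]); After the difference (first − rest): none of the subtracted shapes is present at this height, so the result so far is unchanged — area = 38.05 mm². So its area = 38.05 mm². Layer 27 is larger (52.50 vs 38.05 mm²).

layer 27 (z = 5.4 mm)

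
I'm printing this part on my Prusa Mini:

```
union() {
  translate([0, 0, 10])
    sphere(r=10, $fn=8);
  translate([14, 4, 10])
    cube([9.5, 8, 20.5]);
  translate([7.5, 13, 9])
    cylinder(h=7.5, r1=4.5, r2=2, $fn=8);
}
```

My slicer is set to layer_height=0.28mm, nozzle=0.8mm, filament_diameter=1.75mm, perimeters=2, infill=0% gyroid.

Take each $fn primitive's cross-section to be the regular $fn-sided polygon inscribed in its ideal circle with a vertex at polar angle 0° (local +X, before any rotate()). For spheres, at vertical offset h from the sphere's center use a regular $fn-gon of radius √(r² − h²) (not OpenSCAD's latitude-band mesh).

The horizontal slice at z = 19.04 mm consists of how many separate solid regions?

At z = 19.04 mm: the sphere: section is a regular 8-gon, circumradius = √(r²−h²) = √(10²−9.04²) = 4.275; the cube at (14, 4) is present — its section is the full 9.5×8 rectangle; the cone at (7.5, 13) is absent (z outside [9, 16.5]); Merging all regions: the 2 present regions are separate (no shared area or edge), so areas and boundary lengths simply add and each stays a separate island — 2 connected regions. The result has 2 disconnected regions.

2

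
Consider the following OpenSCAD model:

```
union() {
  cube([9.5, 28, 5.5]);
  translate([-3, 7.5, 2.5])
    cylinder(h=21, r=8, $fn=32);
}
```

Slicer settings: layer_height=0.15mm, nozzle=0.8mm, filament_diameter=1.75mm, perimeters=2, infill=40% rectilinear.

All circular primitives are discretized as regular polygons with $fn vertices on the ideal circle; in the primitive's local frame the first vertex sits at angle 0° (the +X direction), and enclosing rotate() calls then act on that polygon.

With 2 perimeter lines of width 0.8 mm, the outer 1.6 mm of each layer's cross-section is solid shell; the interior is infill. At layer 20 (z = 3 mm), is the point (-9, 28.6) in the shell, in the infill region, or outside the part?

outside

At z = 3 mm: the cube (footprint 9.5×28) is included at this height; the r=8 cylinder at (-3, 7.5) contributes a regular 32-gon of circumradius 8; Combining (union): the regions partially overlap (shared area 53.20 mm²), so overlapping operands fuse into one piece — 1 connected region. Overall, the cross-section is a single solid region. The nearest boundary edge runs (0.00, 14.91)→(0.00, 28.00); distance from the point to it = 9.02 mm. The point is not inside any of the regions above, so it lies outside the cross-section (9.02 mm from the nearest boundary).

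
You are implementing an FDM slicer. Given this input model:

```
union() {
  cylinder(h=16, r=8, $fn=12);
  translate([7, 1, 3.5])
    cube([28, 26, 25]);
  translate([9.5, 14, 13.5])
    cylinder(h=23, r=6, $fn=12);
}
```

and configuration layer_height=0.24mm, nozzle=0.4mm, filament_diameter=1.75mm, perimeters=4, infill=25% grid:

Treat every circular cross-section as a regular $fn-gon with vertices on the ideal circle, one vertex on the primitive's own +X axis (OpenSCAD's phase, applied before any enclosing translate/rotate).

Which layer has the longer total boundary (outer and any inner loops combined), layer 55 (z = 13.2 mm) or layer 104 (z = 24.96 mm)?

layer 55 (z = 13.2 mm)

Layer 55 (z = 13.2): the r=8 cylinder contributes a regular 12-gon of circumradius 8 (perimeter = 2·12·8.000·sin(180°/12) = 49.69 mm); the 28×26 cube at (7, 1) contributes its full rectangle (perimeter 108.00 mm); the cylinder at (9.5, 14) is absent (z outside [13.5, 36.5]); Taking the union: the regions partially overlap (shared area 1.00 mm²), so the edge portions inside another operand are dropped and the merged outline is re-measured after clipping — boundary = 151.40 mm. So its perimeter = 151.40 mm. Layer 104 (z = 24.96): the cylinder is absent (z outside [0, 16]); the cube at (7, 1) is present — its section is the full 28×26 rectangle (perimeter 108.00 mm); the cylinder at (9.5, 14): section is a regular 12-gon, circumradius r=6 (perimeter = 2·12·6.000·sin(180°/12) = 37.27 mm); Merging all regions: the regions partially overlap (shared area 82.33 mm²), so the edge portions inside another operand are dropped and the merged outline is re-measured after clipping — boundary = 110.80 mm. So its perimeter = 110.80 mm. Layer 55 is larger (151.40 vs 110.80 mm).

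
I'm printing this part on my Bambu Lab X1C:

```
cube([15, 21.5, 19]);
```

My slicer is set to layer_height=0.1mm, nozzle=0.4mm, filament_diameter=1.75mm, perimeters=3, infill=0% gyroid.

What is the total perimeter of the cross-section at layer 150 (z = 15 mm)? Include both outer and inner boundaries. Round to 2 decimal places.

73.00 mm

At z = 15 mm: the cube is present — its section is the full 15×21.5 rectangle (perimeter 73.00 mm). Overall, the cross-section is a single solid region. Total boundary length (outer) = 73.00 mm.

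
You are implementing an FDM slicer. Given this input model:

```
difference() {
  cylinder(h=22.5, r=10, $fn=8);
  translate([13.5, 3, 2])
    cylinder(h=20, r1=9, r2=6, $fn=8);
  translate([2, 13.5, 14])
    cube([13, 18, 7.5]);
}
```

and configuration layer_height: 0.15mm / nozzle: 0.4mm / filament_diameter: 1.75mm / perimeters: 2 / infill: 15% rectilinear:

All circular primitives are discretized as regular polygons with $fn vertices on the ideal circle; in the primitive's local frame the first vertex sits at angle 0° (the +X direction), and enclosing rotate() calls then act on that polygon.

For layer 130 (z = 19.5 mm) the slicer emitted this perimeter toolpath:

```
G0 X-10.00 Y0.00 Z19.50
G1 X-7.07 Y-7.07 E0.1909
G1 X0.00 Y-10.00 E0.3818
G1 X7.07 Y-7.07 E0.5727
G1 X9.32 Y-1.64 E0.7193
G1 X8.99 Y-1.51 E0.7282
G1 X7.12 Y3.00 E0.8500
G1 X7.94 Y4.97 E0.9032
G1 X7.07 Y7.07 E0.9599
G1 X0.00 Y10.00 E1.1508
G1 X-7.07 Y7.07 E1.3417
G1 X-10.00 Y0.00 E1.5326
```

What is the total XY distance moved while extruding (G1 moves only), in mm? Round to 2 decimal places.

61.44 mm

Sum the Euclidean lengths of each G1 segment: total = 61.44 mm.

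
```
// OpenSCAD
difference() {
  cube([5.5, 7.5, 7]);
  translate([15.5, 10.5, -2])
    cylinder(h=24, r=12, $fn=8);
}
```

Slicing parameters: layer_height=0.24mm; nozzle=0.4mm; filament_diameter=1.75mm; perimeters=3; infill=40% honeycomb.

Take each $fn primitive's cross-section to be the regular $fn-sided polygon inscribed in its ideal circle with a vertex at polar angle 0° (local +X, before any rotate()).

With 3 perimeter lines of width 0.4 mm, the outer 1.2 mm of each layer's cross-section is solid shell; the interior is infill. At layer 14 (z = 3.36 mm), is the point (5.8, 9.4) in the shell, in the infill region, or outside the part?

outside

At z = 3.36 mm: the cube (footprint 5.5×7.5) is included at this height; the cylinder at (15.5, 10.5): section is a regular 8-gon, circumradius r=12; Taking the first minus the rest: starting from the 5.5×7.5 cube, the r=12 cylinder at (15.5, 10.5) partially overlaps it — only the 0.69 mm² overlap (of its 407.29 mm²) is removed, clipping the outline — 1 connected region. Overall, the cross-section is a single solid region. The nearest boundary edge runs (0.00, 7.50)→(4.74, 7.50); distance from the point to it = 2.17 mm. The point is not inside any of the regions above, so it lies outside the cross-section (2.17 mm from the nearest boundary).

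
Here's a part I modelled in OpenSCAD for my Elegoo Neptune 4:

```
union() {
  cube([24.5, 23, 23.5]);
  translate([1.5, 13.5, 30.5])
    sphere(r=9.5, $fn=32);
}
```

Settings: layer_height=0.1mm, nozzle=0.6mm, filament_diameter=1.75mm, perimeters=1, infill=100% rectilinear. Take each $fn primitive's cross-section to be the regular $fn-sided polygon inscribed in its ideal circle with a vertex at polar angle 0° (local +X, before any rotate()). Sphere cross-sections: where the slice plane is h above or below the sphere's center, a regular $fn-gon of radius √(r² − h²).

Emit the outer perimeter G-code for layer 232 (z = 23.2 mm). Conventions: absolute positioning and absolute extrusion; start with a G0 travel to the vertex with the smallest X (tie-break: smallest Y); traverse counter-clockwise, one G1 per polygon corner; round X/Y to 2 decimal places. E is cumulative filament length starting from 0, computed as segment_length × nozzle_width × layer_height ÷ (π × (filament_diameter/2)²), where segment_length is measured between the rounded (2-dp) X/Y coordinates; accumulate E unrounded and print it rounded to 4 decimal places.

At z = 23.2 mm: the 24.5×23 cube contributes its full rectangle; the r=9.5 sphere at (1.5, 13.5) contributes a regular 32-gon of circumradius √(9.5²−7.3²) = 6.079; Taking the union: the regions partially overlap (shared area 75.68 mm²), so overlapping operands fuse into one piece — 1 connected region. The outline is a single polygon with 19 vertices. Extrusion per mm of travel: 0.6 × 0.1 / (π × 0.875²) = 0.024945. Accumulating E over each segment gives final E = 2.4768.

G0 X-4.58 Y13.50 Z23.20
G1 X-4.46 Y12.31 E0.0298
G1 X-4.12 Y11.17 E0.0595
G1 X-3.55 Y10.12 E0.0893
G1 X-2.80 Y9.20 E0.1189
G1 X-1.88 Y8.45 E0.1485
G1 X-0.83 Y7.88 E0.1783
G1 X0.00 Y7.63 E0.2000
G1 X0.00 Y0.00 E0.3903
G1 X24.50 Y0.00 E1.0014
G1 X24.50 Y23.00 E1.5752
G1 X0.00 Y23.00 E2.1863
G1 X0.00 Y19.37 E2.2769
G1 X-0.83 Y19.12 E2.2985
G1 X-1.88 Y18.55 E2.3283
G1 X-2.80 Y17.80 E2.3579
G1 X-3.55 Y16.88 E2.3875
G1 X-4.12 Y15.83 E2.4173
G1 X-4.46 Y14.69 E2.4470
G1 X-4.58 Y13.50 E2.4768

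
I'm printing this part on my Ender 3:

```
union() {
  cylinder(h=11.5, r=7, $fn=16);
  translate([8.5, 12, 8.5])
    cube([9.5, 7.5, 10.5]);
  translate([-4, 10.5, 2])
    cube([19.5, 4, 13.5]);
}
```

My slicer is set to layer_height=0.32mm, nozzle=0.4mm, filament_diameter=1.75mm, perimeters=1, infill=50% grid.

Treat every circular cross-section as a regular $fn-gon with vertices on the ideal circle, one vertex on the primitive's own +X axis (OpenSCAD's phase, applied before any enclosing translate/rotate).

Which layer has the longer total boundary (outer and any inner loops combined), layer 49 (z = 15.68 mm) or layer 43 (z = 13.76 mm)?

layer 43 (z = 13.76 mm)

Layer 49 (z = 15.68): the cylinder is absent (z outside [0, 11.5]); the cube at (8.5, 12) (footprint 9.5×7.5) is included at this height (perimeter 34.00 mm); the cube at (-4, 10.5) does not reach this height (z outside [2, 15.5]); Taking the union: only the 9.5×7.5 cube at (8.5, 12) is present, so the union is just that shape — boundary = 34.00 mm. So its perimeter = 34.00 mm. Layer 43 (z = 13.76): the cylinder is absent (z outside [0, 11.5]); the cube at (8.5, 12) is present — its section is the full 9.5×7.5 rectangle (perimeter 34.00 mm); the cube at (-4, 10.5) (footprint 19.5×4) is included at this height (perimeter 47.00 mm); Taking the union: the regions partially overlap (shared area 17.50 mm²), so the edge portions inside another operand are dropped and the merged outline is re-measured after clipping — boundary = 62.00 mm. So its perimeter = 62.00 mm. Layer 43 is larger (62.00 vs 34.00 mm).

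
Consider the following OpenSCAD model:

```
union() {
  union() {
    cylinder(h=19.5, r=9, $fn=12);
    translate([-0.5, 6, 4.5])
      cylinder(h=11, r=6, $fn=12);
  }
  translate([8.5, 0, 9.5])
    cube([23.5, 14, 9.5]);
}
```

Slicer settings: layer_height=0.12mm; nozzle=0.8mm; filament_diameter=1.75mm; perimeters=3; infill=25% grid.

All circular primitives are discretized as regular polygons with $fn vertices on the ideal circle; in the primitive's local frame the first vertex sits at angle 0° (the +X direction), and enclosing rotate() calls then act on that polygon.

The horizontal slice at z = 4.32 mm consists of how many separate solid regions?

At z = 4.32 mm: the cylinder: section is a regular 12-gon, circumradius r=9; the cylinder at (-0.5, 6) is absent (z outside [4.5, 15.5]); Taking the union: only the r=9 cylinder is present, so the union is just that shape — 1 connected region; the cube at (8.5, 0) is absent (z outside [9.5, 19]); Combining (union): only the result so far is present, so the union is just that shape — 1 connected region. The result has 1 disconnected region.

1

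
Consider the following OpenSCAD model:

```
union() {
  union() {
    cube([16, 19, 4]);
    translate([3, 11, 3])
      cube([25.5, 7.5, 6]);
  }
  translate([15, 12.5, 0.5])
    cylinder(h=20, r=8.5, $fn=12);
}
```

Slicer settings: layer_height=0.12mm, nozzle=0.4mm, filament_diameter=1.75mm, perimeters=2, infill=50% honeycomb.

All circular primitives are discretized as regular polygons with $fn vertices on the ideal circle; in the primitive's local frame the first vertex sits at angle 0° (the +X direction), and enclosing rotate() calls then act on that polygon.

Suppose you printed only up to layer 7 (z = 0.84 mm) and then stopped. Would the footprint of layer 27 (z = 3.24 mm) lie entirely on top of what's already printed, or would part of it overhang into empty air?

part overhangs

Compare the two slices. At z = 0.84: the cube (footprint 16×19) is included at this height (area 304.00 mm²); the cube at (3, 11) is absent (z outside [3, 9]); Merging all regions: only the 16×19 cube is present, so the union is just that shape — area = 304.00 mm²; the r=8.5 cylinder at (15, 12.5) gives a regular 12-gon of circumradius 8.5 (constant along its height) (area = (12/2)·8.500²·sin(360°/12) = 216.75 mm²); Merging all regions: the regions partially overlap — summed areas 520.75 mm² minus the doubly-counted overlap 116.79 mm² gives 403.96 mm² — area = 403.96 mm². At z = 3.24: the 16×19 cube contributes its full rectangle (area 304.00 mm²); the 25.5×7.5 cube at (3, 11) contributes its full rectangle (area 191.25 mm²); Taking the union: the regions partially overlap — summed areas 495.25 mm² minus the doubly-counted overlap 97.50 mm² gives 397.75 mm² — area = 397.75 mm²; the r=8.5 cylinder at (15, 12.5) gives a regular 12-gon of circumradius 8.5 (constant along its height) (area = (12/2)·8.500²·sin(360°/12) = 216.75 mm²); Merging all regions: the regions partially overlap — summed areas 614.50 mm² minus the doubly-counted overlap 166.79 mm² gives 447.71 mm² — area = 447.71 mm². Checking containment: at z = 3.24 the cross-section extends beyond the z = 0.84 cross-section by about 43.75 mm².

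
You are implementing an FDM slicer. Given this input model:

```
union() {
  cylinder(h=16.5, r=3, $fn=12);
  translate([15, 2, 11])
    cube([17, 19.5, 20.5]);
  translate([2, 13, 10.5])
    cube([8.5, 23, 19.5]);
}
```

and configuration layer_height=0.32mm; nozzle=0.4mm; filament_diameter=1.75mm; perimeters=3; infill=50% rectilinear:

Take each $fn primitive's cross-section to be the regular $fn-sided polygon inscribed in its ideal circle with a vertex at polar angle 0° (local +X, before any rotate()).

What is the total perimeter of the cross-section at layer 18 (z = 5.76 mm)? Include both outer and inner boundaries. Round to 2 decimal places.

18.63 mm

At z = 5.76 mm: the r=3 cylinder gives a regular 12-gon of circumradius 3 (constant along its height) (perimeter = 2·12·3.000·sin(180°/12) = 18.63 mm); the cube at (15, 2) is not intersected at this z (z outside [11, 31.5]); the cube at (2, 13) is not intersected at this z (z outside [10.5, 30]); Combining (union): only the r=3 cylinder is present, so the union is just that shape — boundary = 18.63 mm. Overall, the cross-section is a single solid region. Total boundary length (outer) = 18.63 mm.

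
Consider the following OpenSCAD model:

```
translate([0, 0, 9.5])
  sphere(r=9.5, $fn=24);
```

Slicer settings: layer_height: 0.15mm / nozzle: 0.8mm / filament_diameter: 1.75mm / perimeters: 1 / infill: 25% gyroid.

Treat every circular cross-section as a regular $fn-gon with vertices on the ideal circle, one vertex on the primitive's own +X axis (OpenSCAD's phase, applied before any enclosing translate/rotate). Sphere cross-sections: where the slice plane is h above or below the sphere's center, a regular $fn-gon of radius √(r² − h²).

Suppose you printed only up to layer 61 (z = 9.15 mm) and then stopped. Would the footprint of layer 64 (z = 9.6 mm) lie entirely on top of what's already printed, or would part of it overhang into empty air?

entirely on top

Compare the two slices. At z = 9.15: the sphere: section is a regular 24-gon, circumradius = √(r²−h²) = √(9.5²−0.35²) = 9.494 (area = (24/2)·9.494²·sin(360°/24) = 279.92 mm²). At z = 9.6: the sphere: section is a regular 24-gon, circumradius = √(r²−h²) = √(9.5²−0.1²) = 9.499 (area = (24/2)·9.499²·sin(360°/24) = 280.27 mm²). Checking containment: the cross-section at z = 9.6 is a subset of the cross-section at z = 9.15.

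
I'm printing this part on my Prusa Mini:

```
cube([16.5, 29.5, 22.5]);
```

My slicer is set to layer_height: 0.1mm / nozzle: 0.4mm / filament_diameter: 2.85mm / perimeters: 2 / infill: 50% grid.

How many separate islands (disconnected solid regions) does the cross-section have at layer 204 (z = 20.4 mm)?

1

At z = 20.4 mm: the cube (footprint 16.5×29.5) is included at this height. Overall, the cross-section is a single solid region. Island count = 1.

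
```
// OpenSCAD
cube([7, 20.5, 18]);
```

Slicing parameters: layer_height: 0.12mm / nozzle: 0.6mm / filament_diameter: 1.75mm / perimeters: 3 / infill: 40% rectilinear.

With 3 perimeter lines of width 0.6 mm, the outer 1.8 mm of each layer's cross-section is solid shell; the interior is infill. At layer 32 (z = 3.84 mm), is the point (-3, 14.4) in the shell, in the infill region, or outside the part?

outside

At z = 3.84 mm: the 7×20.5 cube contributes its full rectangle. Overall, the cross-section is a single solid region. The nearest boundary edge runs (0.00, 20.50)→(0.00, 0.00); distance from the point to it = 3.00 mm. The point is not inside any of the regions above, so it lies outside the cross-section (3.00 mm from the nearest boundary).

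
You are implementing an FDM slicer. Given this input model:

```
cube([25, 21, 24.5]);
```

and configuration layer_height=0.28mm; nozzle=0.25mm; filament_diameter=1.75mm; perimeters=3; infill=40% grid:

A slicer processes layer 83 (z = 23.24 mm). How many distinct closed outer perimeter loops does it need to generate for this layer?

1

At z = 23.24 mm: the cube is present — its section is the full 25×21 rectangle. The result has 1 disconnected region.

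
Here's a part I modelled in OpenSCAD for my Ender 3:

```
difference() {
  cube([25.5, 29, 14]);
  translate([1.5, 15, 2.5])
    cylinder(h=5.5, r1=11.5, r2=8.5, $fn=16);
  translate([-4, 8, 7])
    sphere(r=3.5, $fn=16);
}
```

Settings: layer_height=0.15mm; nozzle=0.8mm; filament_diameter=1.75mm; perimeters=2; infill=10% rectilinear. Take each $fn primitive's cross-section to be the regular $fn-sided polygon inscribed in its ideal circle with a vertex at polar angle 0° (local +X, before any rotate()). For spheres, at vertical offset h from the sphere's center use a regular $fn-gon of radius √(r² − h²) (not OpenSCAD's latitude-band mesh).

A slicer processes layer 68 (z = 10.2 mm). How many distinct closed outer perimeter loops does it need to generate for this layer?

1

At z = 10.2 mm: the 25.5×29 cube contributes its full rectangle; the cone at (1.5, 15) does not reach this height (z outside [2.5, 8]); the r=3.5 sphere at (-4, 8) contributes a regular 16-gon of circumradius √(3.5²−3.2²) = 1.418; Subtracting the remaining from the first: starting from the 25.5×29 cube, the r=3.5 sphere at (-4, 8) misses the remaining region (no effect) — 1 connected region. The result has 1 disconnected region.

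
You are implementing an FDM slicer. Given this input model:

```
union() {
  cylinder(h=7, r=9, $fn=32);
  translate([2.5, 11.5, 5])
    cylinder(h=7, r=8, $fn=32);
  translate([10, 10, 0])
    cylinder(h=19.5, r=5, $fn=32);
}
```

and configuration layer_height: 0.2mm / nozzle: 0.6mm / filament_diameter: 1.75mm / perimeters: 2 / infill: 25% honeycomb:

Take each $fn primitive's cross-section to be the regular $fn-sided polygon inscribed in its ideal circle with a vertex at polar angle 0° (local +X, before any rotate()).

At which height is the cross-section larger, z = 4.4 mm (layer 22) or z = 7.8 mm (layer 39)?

layer 22 (z = 4.4 mm)

Layer 22 (z = 4.4): the r=9 cylinder contributes a regular 32-gon of circumradius 9 (area = (32/2)·9.000²·sin(360°/32) = 252.84 mm²); the cylinder at (2.5, 11.5) is not intersected at this z (z outside [5, 12]); the r=5 cylinder at (10, 10) contributes a regular 32-gon of circumradius 5 (area = (32/2)·5.000²·sin(360°/32) = 78.04 mm²); Taking the union: the 2 present regions are separate (no shared area or edge), so areas and boundary lengths simply add and each stays a separate island — area = 330.87 mm². So its area = 330.87 mm². Layer 39 (z = 7.8): the cylinder does not reach this height (z outside [0, 7]); the cylinder at (2.5, 11.5): section is a regular 32-gon, circumradius r=8 (area = (32/2)·8.000²·sin(360°/32) = 199.77 mm²); the r=5 cylinder at (10, 10) gives a regular 32-gon of circumradius 5 (constant along its height) (area = (32/2)·5.000²·sin(360°/32) = 78.04 mm²); Combining (union): the regions partially overlap — summed areas 277.81 mm² minus the doubly-counted overlap 36.91 mm² gives 240.90 mm² — area = 240.90 mm². So its area = 240.90 mm². Layer 22 is larger (330.87 vs 240.90 mm²).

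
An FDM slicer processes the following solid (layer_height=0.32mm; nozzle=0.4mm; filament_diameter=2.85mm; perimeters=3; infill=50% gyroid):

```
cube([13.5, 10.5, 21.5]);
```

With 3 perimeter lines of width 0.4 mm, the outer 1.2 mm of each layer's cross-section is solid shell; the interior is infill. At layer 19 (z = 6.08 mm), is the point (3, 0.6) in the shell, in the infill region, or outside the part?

At z = 6.08 mm: the cube is present — its section is the full 13.5×10.5 rectangle. Overall, the cross-section is a single solid region. The nearest boundary edge runs (0.00, 0.00)→(13.50, 0.00); distance from the point to it = 0.60 mm. The point is inside the cross-section, 0.60 mm from the nearest boundary — within the 1.2 mm shell band (3 × 0.4).

shell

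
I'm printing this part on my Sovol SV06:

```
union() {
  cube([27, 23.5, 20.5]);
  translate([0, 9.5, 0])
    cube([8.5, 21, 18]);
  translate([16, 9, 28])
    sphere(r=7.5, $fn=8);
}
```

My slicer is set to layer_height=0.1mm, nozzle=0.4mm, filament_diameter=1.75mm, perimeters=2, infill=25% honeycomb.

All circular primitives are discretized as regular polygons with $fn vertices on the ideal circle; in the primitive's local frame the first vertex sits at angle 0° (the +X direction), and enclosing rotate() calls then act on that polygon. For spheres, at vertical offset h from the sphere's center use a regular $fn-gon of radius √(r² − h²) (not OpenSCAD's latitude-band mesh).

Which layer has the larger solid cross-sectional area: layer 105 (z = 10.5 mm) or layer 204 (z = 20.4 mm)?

Layer 105 (z = 10.5): the 27×23.5 cube contributes its full rectangle (area 634.50 mm²); the cube at (0, 9.5) (footprint 8.5×21) is included at this height (area 178.50 mm²); the sphere at (16, 9) is not intersected at this z (|z−center|=17.500 > r=7.5); Merging all regions: the regions partially overlap — summed areas 813.00 mm² minus the doubly-counted overlap 119.00 mm² gives 694.00 mm² — area = 694.00 mm². So its area = 694.00 mm². Layer 204 (z = 20.4): the cube is present — its section is the full 27×23.5 rectangle (area 634.50 mm²); the cube at (0, 9.5) is absent (z outside [0, 18]); the sphere at (16, 9) does not reach this height (|z−center|=7.600 > r=7.5); Merging all regions: only the 27×23.5 cube is present, so the union is just that shape — area = 634.50 mm². So its area = 634.50 mm². Layer 105 is larger (694.00 vs 634.50 mm²).

layer 105 (z = 10.5 mm)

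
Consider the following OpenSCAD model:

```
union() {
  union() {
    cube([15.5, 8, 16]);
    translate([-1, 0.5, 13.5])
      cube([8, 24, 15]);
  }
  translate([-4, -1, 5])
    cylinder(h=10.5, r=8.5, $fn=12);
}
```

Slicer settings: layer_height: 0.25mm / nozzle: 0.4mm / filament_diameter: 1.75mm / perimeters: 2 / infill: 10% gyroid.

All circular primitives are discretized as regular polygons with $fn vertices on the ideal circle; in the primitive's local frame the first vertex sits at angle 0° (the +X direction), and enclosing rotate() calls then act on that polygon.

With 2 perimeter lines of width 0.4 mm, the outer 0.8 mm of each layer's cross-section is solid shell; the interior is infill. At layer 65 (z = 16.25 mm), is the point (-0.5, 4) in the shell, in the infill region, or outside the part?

At z = 16.25 mm: the cube does not reach this height (z outside [0, 16]); the cube at (-1, 0.5) is present — its section is the full 8×24 rectangle; Taking the union: only the 8×24 cube at (-1, 0.5) is present, so the union is just that shape — 1 connected region; the cylinder at (-4, -1) does not reach this height (z outside [5, 15.5]); Combining (union): only the result so far is present, so the union is just that shape — 1 connected region. Overall, the cross-section is a single solid region. The nearest boundary edge runs (-1.00, 24.50)→(-1.00, 0.50); distance from the point to it = 0.50 mm. The point is inside the cross-section, 0.50 mm from the nearest boundary — within the 0.8 mm shell band (2 × 0.4).

shell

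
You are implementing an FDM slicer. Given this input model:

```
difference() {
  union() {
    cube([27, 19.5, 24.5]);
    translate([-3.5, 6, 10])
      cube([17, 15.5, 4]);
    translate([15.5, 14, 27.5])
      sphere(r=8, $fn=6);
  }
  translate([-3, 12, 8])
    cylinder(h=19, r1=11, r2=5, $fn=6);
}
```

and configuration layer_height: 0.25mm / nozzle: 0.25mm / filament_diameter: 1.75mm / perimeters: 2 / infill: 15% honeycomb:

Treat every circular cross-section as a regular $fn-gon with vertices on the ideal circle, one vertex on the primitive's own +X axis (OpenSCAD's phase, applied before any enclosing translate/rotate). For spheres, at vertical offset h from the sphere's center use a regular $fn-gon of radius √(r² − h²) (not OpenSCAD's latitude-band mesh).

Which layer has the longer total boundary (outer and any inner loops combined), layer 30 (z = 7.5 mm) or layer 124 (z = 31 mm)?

layer 30 (z = 7.5 mm)

Layer 30 (z = 7.5): the 27×19.5 cube contributes its full rectangle (perimeter 93.00 mm); the cube at (-3.5, 6) is not intersected at this z (z outside [10, 14]); the sphere at (15.5, 14) is absent (|z−center|=20.000 > r=8); Combining (union): only the 27×19.5 cube is present, so the union is just that shape — boundary = 93.00 mm; the cone at (-3, 12) is not intersected at this z (z outside [8, 27]); Taking the first minus the rest: none of the subtracted shapes is present at this height, so the result so far is unchanged — boundary = 93.00 mm. So its perimeter = 93.00 mm. Layer 124 (z = 31): the cube does not reach this height (z outside [0, 24.5]); the cube at (-3.5, 6) is not intersected at this z (z outside [10, 14]); the sphere at (15.5, 14): section is a regular 6-gon, circumradius = √(r²−h²) = √(8²−3.5²) = 7.194 (perimeter = 2·6·7.194·sin(180°/6) = 43.16 mm); Taking the union: only the r=8 sphere at (15.5, 14) is present, so the union is just that shape — boundary = 43.16 mm; the cone at (-3, 12) is not intersected at this z (z outside [8, 27]); After the difference (first − rest): none of the subtracted shapes is present at this height, so the result so far is unchanged — boundary = 43.16 mm. So its perimeter = 43.16 mm. Layer 30 is larger (93.00 vs 43.16 mm).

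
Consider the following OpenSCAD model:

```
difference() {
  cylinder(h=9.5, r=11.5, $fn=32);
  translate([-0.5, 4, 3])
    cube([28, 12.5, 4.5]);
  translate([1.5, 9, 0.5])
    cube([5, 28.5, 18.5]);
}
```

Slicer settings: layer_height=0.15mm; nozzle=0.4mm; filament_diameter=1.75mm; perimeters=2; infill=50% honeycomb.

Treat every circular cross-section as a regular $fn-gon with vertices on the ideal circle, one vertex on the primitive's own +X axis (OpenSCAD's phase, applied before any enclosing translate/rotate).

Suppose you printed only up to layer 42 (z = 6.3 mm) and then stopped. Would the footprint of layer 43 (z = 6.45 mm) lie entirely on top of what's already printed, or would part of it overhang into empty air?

entirely on top

Compare the two slices. At z = 6.3: the r=11.5 cylinder contributes a regular 32-gon of circumradius 11.5 (area = (32/2)·11.500²·sin(360°/32) = 412.81 mm²); the cube at (-0.5, 4) is present — its section is the full 28×12.5 rectangle (area 350.00 mm²); the cube at (1.5, 9) (footprint 5×28.5) is included at this height (area 142.50 mm²); Subtracting the remaining from the first: starting from the r=11.5 cylinder (412.81 mm²), the 28×12.5 cube at (-0.5, 4) partially overlaps it — only the 62.04 mm² overlap (of its 350.00 mm²) is removed, clipping the outline; the 5×28.5 cube at (1.5, 9) misses the remaining region (no effect) — area = 350.77 mm². At z = 6.45: the cylinder: section is a regular 32-gon, circumradius r=11.5 (area = (32/2)·11.500²·sin(360°/32) = 412.81 mm²); the cube at (-0.5, 4) is present — its section is the full 28×12.5 rectangle (area 350.00 mm²); the cube at (1.5, 9) is present — its section is the full 5×28.5 rectangle (area 142.50 mm²); Subtracting the remaining from the first: starting from the r=11.5 cylinder (412.81 mm²), the 28×12.5 cube at (-0.5, 4) partially overlaps it — only the 62.04 mm² overlap (of its 350.00 mm²) is removed, clipping the outline; the 5×28.5 cube at (1.5, 9) misses the remaining region (no effect) — area = 350.77 mm². Checking containment: the cross-section at z = 6.45 is a subset of the cross-section at z = 6.3.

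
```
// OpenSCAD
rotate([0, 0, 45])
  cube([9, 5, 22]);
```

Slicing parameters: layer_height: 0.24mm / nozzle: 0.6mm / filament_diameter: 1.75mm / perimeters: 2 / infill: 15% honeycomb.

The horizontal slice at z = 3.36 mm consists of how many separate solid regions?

1

At z = 3.36 mm: the cube is present — its section is the full 9×5 rectangle; (whole slice rotated 45° about Z — lengths, areas and connectivity unchanged). The result has 1 disconnected region.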